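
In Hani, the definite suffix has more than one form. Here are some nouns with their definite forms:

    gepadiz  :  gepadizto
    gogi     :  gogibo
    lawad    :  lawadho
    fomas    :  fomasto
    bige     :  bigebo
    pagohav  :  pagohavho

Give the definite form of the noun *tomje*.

tomjebo

The pattern is sibilance of the final sound: -to when the stem ends in a sibilant (*gepadiz*, *fomas*); -ho when the stem ends in a non-sibilant consonant (*lawad*, *pagohav*); -bo when the stem ends in a vowel (*gogi*, *bige*).
The final sound of *tomje* is /e/, which is a vowel, so the suffix is -bo, giving *tomjebo*.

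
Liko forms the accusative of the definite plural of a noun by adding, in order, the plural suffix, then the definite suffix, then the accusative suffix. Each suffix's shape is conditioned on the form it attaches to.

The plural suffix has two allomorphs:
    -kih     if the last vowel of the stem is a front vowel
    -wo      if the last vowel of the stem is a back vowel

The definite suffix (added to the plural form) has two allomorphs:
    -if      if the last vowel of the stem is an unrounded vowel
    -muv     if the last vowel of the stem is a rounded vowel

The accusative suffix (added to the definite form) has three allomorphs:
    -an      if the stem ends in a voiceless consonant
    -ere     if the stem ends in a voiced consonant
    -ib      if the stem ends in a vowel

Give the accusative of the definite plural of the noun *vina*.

Since the last vowel of *vina* is /a/ (a back vowel), it takes -wo, giving *vinawo*.
The last vowel of the plural form *vinawo* is /o/, which is a rounded vowel, so the definite suffix is -muv, giving *vinawomuv*.
Since the final sound of the definite form *vinawomuv* is /v/ (a voiced consonant), it takes -ere, giving *vinawomuvere*.

vinawomuvere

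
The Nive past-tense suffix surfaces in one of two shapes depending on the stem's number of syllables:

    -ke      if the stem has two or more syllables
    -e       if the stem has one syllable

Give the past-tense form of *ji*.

*ji* (one syllable) → -e → *jie*.

jie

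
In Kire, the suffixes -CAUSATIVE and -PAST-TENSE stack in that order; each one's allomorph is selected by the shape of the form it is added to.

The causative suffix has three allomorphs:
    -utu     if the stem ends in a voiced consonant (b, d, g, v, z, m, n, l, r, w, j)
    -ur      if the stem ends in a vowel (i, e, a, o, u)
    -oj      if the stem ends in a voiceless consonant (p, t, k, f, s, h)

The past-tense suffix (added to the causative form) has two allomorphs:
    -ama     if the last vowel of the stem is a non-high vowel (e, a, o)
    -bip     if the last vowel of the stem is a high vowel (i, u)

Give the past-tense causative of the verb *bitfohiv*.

bitfohivutubip

The final sound of *bitfohiv* is /v/, which is a voiced consonant, so the causative suffix is -utu, giving *bitfohivutu*.
The last vowel of the causative form *bitfohivutu* is /u/, which is a high vowel, so the past-tense suffix is -bip, giving *bitfohivutubip*.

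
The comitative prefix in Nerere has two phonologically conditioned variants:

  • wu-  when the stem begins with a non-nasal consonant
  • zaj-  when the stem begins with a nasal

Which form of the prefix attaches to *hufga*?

*hufga* — first consonant /h/ (non-nasal) → wu-.

wu-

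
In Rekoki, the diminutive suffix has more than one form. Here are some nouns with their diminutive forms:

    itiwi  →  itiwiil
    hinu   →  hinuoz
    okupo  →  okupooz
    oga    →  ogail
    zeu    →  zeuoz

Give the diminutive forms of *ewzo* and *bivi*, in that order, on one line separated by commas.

The suffix is conditioned by the last vowel: -oz when the last vowel of the stem is a rounded vowel (*hinu*, *okupo*, *zeu*); -il when the last vowel of the stem is an unrounded vowel (*itiwi*, *oga*).
The last vowel of *ewzo* is /o/, which is a rounded vowel, so the suffix is -oz, giving *ewzooz*.
*bivi*: last vowel = /i/, an unrounded vowel → -il → *biviil*.

ewzooz, biviil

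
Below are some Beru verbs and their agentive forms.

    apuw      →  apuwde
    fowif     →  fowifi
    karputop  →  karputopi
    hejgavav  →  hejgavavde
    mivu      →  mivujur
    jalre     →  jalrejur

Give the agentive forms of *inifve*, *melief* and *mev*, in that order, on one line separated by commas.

The alternation tracks the final sound of the stem — -i when the stem ends in a voiceless consonant (*fowif*, *karputop*); -de when the stem ends in a voiced consonant (*apuw*, *hejgavav*); -jur when the stem ends in a vowel (*mivu*, *jalre*).
*inifve*: final sound = /e/, a vowel → -jur → *inifvejur*.
*melief*: final sound = /f/, a voiceless consonant → -i → *meliefi*.
Since the final sound of *mev* is /v/ (a voiced consonant), it takes -de, giving *mevde*.

inifvejur, meliefi, mevde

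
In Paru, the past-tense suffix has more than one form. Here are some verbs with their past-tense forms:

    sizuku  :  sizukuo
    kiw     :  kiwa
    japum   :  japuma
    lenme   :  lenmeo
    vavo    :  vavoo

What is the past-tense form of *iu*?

iuo

The pattern is consonant vs. vowel: -a when the stem ends in a consonant (*kiw*, *japum*); -o when the stem ends in a vowel (*sizuku*, *lenme*, *vavo*).
*iu*: final sound = /u/, a vowel → -o → *iuo*.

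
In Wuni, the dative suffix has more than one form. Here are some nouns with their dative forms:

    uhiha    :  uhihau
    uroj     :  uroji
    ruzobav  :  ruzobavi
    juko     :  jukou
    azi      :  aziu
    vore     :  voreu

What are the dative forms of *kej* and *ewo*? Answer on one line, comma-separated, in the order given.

The alternation tracks the final sound of the stem — -i when the stem ends in a consonant (*uroj*, *ruzobav*); -u when the stem ends in a vowel (*uhiha*, *juko*, *azi*, *vore*).
*kej* — final sound /j/ (a consonant) → -i → *keji*.
The final sound of *ewo* is /o/, which is a vowel, so the suffix is -u, giving *ewou*.

keji, ewou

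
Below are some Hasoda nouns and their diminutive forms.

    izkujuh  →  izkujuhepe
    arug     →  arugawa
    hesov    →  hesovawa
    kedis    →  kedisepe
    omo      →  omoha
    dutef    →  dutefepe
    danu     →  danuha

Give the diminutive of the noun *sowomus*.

sowomusepe

The suffix is conditioned by the final sound: -epe when the stem ends in a voiceless consonant (*izkujuh*, *kedis*, *dutef*); -awa when the stem ends in a voiced consonant (*arug*, *hesov*); -ha when the stem ends in a vowel (*omo*, *danu*).
*sowomus* — final sound /s/ (a voiceless consonant) → -epe → *sowomusepe*.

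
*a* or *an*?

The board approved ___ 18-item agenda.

The indefinite article is chosen by the initial *sound* of the following word, not its spelling.
The number *18* is spoken "eighteen", beginning with /ˌeɪˈtiːn/ — a vowel sound.
So the article is *an*: The board approved an 18-item agenda.

an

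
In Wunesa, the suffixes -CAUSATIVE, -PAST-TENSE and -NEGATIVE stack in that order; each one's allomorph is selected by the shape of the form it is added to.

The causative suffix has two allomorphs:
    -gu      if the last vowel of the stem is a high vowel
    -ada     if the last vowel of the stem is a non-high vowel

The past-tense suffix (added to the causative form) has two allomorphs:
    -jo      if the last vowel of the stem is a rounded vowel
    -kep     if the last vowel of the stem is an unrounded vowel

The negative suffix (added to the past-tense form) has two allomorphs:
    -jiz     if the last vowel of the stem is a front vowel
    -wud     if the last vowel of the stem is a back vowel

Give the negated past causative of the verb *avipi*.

avipigujowud

*avipi* — last vowel /i/ (a high vowel) → -gu → *avipigu*.
Since the last vowel of the causative form *avipigu* is /u/ (a rounded vowel), it takes -jo, giving *avipigujo*.
The past-tense form *avipigujo*: last vowel = /o/, a back vowel → -wud → *avipigujowud*.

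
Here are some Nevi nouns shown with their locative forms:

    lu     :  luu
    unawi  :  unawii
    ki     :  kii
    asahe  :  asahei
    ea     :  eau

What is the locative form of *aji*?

ajii

Looking at the last vowel of each stem: -i when the last vowel of the stem is a front vowel (*unawi*, *ki*, *asahe*); -u when the last vowel of the stem is a back vowel (*lu*, *ea*).
The last vowel of *aji* is /i/, which is a front vowel, so the suffix is -i, giving *ajii*.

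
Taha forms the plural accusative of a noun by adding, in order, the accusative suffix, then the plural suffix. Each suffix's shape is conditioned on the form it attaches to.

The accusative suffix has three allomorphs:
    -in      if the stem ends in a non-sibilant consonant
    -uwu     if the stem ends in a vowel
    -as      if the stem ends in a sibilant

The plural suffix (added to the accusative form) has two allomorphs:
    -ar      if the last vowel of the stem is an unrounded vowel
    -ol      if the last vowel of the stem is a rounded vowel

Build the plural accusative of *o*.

ouwuol

*o* — final sound /o/ (a vowel) → -uwu → *ouwu*.
Since the last vowel of the accusative form *ouwu* is /u/ (a rounded vowel), it takes -ol, giving *ouwuol*.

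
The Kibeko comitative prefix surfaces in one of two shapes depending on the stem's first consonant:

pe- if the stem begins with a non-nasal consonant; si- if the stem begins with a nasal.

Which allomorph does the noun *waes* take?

The first consonant of *waes* is /w/, which is non-nasal, so the prefix is pe-.

pe-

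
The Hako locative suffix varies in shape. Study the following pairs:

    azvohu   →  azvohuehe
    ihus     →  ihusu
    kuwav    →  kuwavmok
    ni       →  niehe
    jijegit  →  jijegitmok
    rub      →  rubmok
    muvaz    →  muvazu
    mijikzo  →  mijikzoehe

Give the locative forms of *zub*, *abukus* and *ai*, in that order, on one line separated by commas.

The suffix is conditioned by the final sound: -u when the stem ends in a sibilant (*ihus*, *muvaz*); -mok when the stem ends in a non-sibilant consonant (*kuwav*, *jijegit*, *rub*); -ehe when the stem ends in a vowel (*azvohu*, *ni*, *mijikzo*).
*zub* — final sound /b/ (a non-sibilant consonant) → -mok → *zubmok*.
*abukus*: final sound = /s/, a sibilant → -u → *abukusu*.
Since the final sound of *ai* is /i/ (a vowel), it takes -ehe, giving *aiehe*.

zubmok, abukusu, aiehe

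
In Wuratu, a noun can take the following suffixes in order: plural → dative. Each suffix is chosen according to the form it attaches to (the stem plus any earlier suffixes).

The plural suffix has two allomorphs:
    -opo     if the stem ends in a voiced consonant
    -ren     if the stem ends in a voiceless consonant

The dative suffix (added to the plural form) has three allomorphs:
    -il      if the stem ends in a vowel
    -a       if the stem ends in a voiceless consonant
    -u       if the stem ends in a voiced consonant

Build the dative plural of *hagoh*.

hagohrenu

*hagoh*: final consonant = /h/, voiceless → -ren → *hagohren*.
The plural form *hagohren* — final sound /n/ (a voiced consonant) → -u → *hagohrenu*.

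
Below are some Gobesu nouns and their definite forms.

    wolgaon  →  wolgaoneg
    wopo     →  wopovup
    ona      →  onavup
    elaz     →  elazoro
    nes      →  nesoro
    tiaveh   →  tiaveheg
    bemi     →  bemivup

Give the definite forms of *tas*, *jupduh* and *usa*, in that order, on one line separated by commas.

The suffix is conditioned by the final sound: -oro when the stem ends in a sibilant (*elaz*, *nes*); -eg when the stem ends in a non-sibilant consonant (*wolgaon*, *tiaveh*); -vup when the stem ends in a vowel (*wopo*, *ona*, *bemi*).
The final sound of *tas* is /s/, which is a sibilant, so the suffix is -oro, giving *tasoro*.
The final sound of *jupduh* is /h/, which is a non-sibilant consonant, so the suffix is -eg, giving *jupduheg*.
The final sound of *usa* is /a/, which is a vowel, so the suffix is -vup, giving *usavup*.

tasoro, jupduheg, usavup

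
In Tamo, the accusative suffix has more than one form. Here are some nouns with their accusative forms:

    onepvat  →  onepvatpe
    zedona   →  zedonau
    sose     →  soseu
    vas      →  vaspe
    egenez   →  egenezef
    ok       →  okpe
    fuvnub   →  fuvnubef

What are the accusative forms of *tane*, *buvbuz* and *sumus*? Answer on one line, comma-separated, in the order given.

Looking at the final sound of each stem: -pe when the stem ends in a voiceless consonant (*onepvat*, *vas*, *ok*); -ef when the stem ends in a voiced consonant (*egenez*, *fuvnub*); -u when the stem ends in a vowel (*zedona*, *sose*).
Since the final sound of *tane* is /e/ (a vowel), it takes -u, giving *taneu*.
*buvbuz* — final sound /z/ (a voiced consonant) → -ef → *buvbuzef*.
*sumus* — final sound /s/ (a voiceless consonant) → -pe → *sumuspe*.

taneu, buvbuzef, sumuspe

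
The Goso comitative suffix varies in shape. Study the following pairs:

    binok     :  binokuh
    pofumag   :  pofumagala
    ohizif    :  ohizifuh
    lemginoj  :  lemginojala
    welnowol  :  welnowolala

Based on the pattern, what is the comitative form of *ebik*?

ebikuh

Looking at the final consonant of each stem: -uh when the stem ends in a voiceless consonant (*binok*, *ohizif*); -ala when the stem ends in a voiced consonant (*pofumag*, *lemginoj*, *welnowol*).
*ebik* — final consonant /k/ (voiceless) → -uh → *ebikuh*.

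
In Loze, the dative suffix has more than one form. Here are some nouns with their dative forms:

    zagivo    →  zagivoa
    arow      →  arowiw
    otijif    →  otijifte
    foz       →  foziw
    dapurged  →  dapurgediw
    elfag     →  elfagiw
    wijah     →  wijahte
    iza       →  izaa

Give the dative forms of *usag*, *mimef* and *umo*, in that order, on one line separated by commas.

usagiw, mimefte, umoa

The suffix is conditioned by the final sound: -te when the stem ends in a voiceless consonant (*otijif*, *wijah*); -iw when the stem ends in a voiced consonant (*arow*, *foz*, *dapurged*, *elfag*); -a when the stem ends in a vowel (*zagivo*, *iza*).
*usag*: final sound = /g/, a voiced consonant → -iw → *usagiw*.
Since the final sound of *mimef* is /f/ (a voiceless consonant), it takes -te, giving *mimefte*.
The final sound of *umo* is /o/, which is a vowel, so the suffix is -a, giving *umoa*.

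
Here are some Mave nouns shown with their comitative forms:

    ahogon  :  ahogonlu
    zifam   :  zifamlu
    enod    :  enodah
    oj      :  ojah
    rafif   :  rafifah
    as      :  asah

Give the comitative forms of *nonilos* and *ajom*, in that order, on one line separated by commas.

nonilosah, ajomlu

The alternation tracks the final consonant of the stem — -lu when the stem ends in a nasal (*ahogon*, *zifam*); -ah when the stem ends in a non-nasal consonant (*enod*, *oj*, *rafif*, *as*).
*nonilos*: final consonant = /s/, non-nasal → -ah → *nonilosah*.
The final consonant of *ajom* is /m/, which is a nasal, so the suffix is -lu, giving *ajomlu*.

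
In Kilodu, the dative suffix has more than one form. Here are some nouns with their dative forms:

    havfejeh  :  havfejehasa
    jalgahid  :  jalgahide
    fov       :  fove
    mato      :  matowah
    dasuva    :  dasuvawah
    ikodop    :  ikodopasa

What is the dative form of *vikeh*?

vikehasa

The alternation tracks the final sound of the stem — -asa when the stem ends in a voiceless consonant (*havfejeh*, *ikodop*); -e when the stem ends in a voiced consonant (*jalgahid*, *fov*); -wah when the stem ends in a vowel (*mato*, *dasuva*).
*vikeh* — final sound /h/ (a voiceless consonant) → -asa → *vikehasa*.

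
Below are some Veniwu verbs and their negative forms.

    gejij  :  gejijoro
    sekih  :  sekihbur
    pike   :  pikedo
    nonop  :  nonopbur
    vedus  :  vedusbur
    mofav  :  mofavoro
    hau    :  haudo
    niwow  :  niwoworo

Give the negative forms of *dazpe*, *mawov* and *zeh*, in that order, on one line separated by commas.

dazpedo, mawovoro, zehbur

The suffix is conditioned by the final sound: -bur when the stem ends in a voiceless consonant (*sekih*, *nonop*, *vedus*); -oro when the stem ends in a voiced consonant (*gejij*, *mofav*, *niwow*); -do when the stem ends in a vowel (*pike*, *hau*).
The final sound of *dazpe* is /e/, which is a vowel, so the suffix is -do, giving *dazpedo*.
*mawov*: final sound = /v/, a voiced consonant → -oro → *mawovoro*.
Since the final sound of *zeh* is /h/ (a voiceless consonant), it takes -bur, giving *zehbur*.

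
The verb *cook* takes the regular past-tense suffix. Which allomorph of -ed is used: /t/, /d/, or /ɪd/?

The stem *cook* ends in a voiceless consonant other than /t/.
The -ed suffix is realized as /ɪd/ after /t, d/; as /t/ after other voiceless consonants; and as /d/ after other voiced sounds.
So -ed on *cook* is pronounced /t/.

/t/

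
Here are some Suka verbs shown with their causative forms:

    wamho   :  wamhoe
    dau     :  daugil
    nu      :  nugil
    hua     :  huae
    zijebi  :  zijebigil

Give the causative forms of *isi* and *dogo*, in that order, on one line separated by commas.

The alternation tracks the last vowel of the stem — -gil when the last vowel of the stem is a high vowel (*dau*, *nu*, *zijebi*); -e when the last vowel of the stem is a non-high vowel (*wamho*, *hua*).
*isi* — last vowel /i/ (a high vowel) → -gil → *isigil*.
*dogo* — last vowel /o/ (a non-high vowel) → -e → *dogoe*.

isigil, dogoe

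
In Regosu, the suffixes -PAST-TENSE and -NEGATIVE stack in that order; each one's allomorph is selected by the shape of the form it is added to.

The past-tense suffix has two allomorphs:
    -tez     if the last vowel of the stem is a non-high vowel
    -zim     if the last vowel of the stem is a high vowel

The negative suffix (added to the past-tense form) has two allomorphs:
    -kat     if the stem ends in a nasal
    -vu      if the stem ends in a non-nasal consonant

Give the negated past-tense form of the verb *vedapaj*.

vedapajtezvu

The last vowel of *vedapaj* is /a/, which is a non-high vowel, so the past-tense suffix is -tez, giving *vedapajtez*.
The past-tense form *vedapajtez* — final consonant /z/ (non-nasal) → -vu → *vedapajtezvu*.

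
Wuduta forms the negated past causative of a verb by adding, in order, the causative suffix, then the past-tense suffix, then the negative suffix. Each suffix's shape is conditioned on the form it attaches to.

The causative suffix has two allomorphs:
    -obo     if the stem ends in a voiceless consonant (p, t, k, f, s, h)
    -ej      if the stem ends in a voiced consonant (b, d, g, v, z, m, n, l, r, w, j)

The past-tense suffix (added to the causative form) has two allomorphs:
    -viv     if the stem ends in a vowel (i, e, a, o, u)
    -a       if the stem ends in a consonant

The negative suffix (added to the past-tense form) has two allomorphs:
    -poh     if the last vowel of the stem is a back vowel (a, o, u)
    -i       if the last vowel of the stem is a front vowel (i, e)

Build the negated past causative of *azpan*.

azpanejapoh

*azpan* — final consonant /n/ (voiced) → -ej → *azpanej*.
The causative form *azpanej*: final sound = /j/, a consonant → -a → *azpaneja*.
The past-tense form *azpaneja* — last vowel /a/ (a back vowel) → -poh → *azpanejapoh*.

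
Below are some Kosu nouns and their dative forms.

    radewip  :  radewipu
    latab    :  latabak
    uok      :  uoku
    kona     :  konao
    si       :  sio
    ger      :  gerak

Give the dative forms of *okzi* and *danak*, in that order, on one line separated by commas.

The suffix is conditioned by the final sound: -u when the stem ends in a voiceless consonant (*radewip*, *uok*); -ak when the stem ends in a voiced consonant (*latab*, *ger*); -o when the stem ends in a vowel (*kona*, *si*).
The final sound of *okzi* is /i/, which is a vowel, so the suffix is -o, giving *okzio*.
*danak*: final sound = /k/, a voiceless consonant → -u → *danaku*.

okzio, danaku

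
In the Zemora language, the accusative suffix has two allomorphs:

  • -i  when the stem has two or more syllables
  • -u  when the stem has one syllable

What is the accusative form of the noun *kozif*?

*kozif* has 2 syllables, so the suffix is -i, giving *kozifi*.

kozifi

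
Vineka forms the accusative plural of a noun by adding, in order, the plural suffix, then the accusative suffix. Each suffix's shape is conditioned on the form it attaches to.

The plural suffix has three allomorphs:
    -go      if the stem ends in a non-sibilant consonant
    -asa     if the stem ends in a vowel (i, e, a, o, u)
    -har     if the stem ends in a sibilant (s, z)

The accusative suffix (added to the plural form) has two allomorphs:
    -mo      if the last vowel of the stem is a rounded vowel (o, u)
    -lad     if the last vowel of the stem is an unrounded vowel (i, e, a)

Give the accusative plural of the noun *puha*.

The final sound of *puha* is /a/, which is a vowel, so the plural suffix is -asa, giving *puhaasa*.
The last vowel of the plural form *puhaasa* is /a/, which is an unrounded vowel, so the accusative suffix is -lad, giving *puhaasalad*.

puhaasalad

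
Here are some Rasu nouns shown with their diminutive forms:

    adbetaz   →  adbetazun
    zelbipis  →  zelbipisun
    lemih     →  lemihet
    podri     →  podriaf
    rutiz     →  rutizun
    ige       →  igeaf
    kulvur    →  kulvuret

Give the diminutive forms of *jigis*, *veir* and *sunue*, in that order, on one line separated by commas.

jigisun, veiret, sunueaf

The suffix is conditioned by the final sound: -un when the stem ends in a sibilant (*adbetaz*, *zelbipis*, *rutiz*); -et when the stem ends in a non-sibilant consonant (*lemih*, *kulvur*); -af when the stem ends in a vowel (*podri*, *ige*).
*jigis* — final sound /s/ (a sibilant) → -un → *jigisun*.
Since the final sound of *veir* is /r/ (a non-sibilant consonant), it takes -et, giving *veiret*.
The final sound of *sunue* is /e/, which is a vowel, so the suffix is -af, giving *sunueaf*.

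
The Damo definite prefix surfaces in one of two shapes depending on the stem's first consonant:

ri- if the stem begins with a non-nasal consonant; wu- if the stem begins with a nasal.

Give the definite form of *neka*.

*neka* — first consonant /n/ (a nasal) → wu- → *wuneka*.

wuneka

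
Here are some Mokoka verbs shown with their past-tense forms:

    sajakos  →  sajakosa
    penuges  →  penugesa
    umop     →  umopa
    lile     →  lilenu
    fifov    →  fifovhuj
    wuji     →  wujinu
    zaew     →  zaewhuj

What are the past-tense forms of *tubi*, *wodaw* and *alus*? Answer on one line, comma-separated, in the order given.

tubinu, wodawhuj, alusa

Looking at the final sound of each stem: -a when the stem ends in a voiceless consonant (*sajakos*, *penuges*, *umop*); -huj when the stem ends in a voiced consonant (*fifov*, *zaew*); -nu when the stem ends in a vowel (*lile*, *wuji*).
*tubi*: final sound = /i/, a vowel → -nu → *tubinu*.
The final sound of *wodaw* is /w/, which is a voiced consonant, so the suffix is -huj, giving *wodawhuj*.
Since the final sound of *alus* is /s/ (a voiceless consonant), it takes -a, giving *alusa*.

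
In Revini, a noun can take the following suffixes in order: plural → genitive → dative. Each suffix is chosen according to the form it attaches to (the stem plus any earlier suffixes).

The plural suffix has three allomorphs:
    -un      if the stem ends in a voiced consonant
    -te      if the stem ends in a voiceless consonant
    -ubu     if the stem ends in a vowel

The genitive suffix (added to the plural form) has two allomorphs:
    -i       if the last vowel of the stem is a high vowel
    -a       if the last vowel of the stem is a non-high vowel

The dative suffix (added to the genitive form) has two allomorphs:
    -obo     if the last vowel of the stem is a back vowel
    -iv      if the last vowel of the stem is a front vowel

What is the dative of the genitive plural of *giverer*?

The final sound of *giverer* is /r/, which is a voiced consonant, so the plural suffix is -un, giving *givererun*.
The plural form *givererun*: last vowel = /u/, a high vowel → -i → *givereruni*.
Since the last vowel of the genitive form *givereruni* is /i/ (a front vowel), it takes -iv, giving *givereruniiv*.

givereruniiv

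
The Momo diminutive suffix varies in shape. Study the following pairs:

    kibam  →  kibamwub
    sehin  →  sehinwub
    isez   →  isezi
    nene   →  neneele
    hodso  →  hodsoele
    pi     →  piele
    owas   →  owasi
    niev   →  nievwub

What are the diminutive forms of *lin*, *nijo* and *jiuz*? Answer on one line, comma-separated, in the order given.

The alternation tracks the final sound of the stem — -i when the stem ends in a sibilant (*isez*, *owas*); -wub when the stem ends in a non-sibilant consonant (*kibam*, *sehin*, *niev*); -ele when the stem ends in a vowel (*nene*, *hodso*, *pi*).
The final sound of *lin* is /n/, which is a non-sibilant consonant, so the suffix is -wub, giving *linwub*.
*nijo*: final sound = /o/, a vowel → -ele → *nijoele*.
The final sound of *jiuz* is /z/, which is a sibilant, so the suffix is -i, giving *jiuzi*.

linwub, nijoele, jiuzi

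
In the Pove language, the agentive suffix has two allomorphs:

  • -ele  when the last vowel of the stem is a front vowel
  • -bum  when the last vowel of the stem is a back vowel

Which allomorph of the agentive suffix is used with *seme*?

-ele

The last vowel of *seme* is /e/, which is a front vowel, so the suffix is -ele.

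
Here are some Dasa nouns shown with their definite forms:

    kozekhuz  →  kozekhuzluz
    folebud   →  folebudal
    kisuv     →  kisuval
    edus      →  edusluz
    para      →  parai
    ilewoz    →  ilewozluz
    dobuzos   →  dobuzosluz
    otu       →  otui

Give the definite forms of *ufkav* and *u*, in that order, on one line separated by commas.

Looking at the final sound of each stem: -luz when the stem ends in a sibilant (*kozekhuz*, *edus*, *ilewoz*, *dobuzos*); -al when the stem ends in a non-sibilant consonant (*folebud*, *kisuv*); -i when the stem ends in a vowel (*para*, *otu*).
Since the final sound of *ufkav* is /v/ (a non-sibilant consonant), it takes -al, giving *ufkaval*.
Since the final sound of *u* is /u/ (a vowel), it takes -i, giving *ui*.

ufkaval, ui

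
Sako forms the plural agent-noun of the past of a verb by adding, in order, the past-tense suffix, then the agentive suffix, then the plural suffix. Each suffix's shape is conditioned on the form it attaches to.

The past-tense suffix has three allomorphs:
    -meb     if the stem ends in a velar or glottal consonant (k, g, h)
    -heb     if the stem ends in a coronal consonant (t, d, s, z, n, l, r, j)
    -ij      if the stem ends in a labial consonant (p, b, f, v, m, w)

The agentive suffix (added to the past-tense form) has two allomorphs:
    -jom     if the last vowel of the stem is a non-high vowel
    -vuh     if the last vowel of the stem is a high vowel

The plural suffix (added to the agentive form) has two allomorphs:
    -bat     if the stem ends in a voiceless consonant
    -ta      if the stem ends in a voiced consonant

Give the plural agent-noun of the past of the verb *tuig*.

tuigmebjomta

Since the final consonant of *tuig* is /g/ (velar/glottal), it takes -meb, giving *tuigmeb*.
The past-tense form *tuigmeb*: last vowel = /e/, a non-high vowel → -jom → *tuigmebjom*.
The final consonant of the agentive form *tuigmebjom* is /m/, which is voiced, so the plural suffix is -ta, giving *tuigmebjomta*.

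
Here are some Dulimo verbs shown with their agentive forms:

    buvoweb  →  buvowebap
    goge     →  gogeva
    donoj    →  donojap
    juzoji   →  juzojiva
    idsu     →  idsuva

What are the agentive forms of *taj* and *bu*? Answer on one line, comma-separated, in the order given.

tajap, buva

The pattern is consonant vs. vowel: -ap when the stem ends in a consonant (*buvoweb*, *donoj*); -va when the stem ends in a vowel (*goge*, *juzoji*, *idsu*).
*taj* — final sound /j/ (a consonant) → -ap → *tajap*.
The final sound of *bu* is /u/, which is a vowel, so the suffix is -va, giving *buva*.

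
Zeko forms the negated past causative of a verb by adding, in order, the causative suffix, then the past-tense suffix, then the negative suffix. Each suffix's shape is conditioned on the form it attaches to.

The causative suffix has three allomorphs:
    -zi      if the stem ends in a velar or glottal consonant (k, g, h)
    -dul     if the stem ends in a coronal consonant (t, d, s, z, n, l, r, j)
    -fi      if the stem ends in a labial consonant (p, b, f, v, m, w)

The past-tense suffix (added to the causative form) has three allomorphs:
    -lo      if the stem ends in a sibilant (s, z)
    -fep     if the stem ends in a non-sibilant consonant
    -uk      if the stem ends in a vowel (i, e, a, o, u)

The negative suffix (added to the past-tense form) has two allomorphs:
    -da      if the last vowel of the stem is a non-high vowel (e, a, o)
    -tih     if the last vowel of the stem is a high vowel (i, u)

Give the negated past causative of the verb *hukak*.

The final consonant of *hukak* is /k/, which is velar/glottal, so the causative suffix is -zi, giving *hukakzi*.
Since the final sound of the causative form *hukakzi* is /i/ (a vowel), it takes -uk, giving *hukakziuk*.
The last vowel of the past-tense form *hukakziuk* is /u/, which is a high vowel, so the negative suffix is -tih, giving *hukakziuktih*.

hukakziuktih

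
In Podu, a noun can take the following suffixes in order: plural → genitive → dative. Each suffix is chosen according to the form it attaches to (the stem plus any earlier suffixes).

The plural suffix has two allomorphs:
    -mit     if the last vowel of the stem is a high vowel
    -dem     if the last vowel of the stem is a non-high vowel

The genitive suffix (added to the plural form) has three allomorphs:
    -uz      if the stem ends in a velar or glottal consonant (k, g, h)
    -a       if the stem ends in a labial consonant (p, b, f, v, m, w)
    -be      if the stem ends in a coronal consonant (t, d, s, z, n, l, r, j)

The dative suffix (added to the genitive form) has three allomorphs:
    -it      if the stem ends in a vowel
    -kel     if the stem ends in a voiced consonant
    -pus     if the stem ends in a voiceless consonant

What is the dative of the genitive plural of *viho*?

Since the last vowel of *viho* is /o/ (a non-high vowel), it takes -dem, giving *vihodem*.
The final consonant of the plural form *vihodem* is /m/, which is labial, so the genitive suffix is -a, giving *vihodema*.
The genitive form *vihodema* — final sound /a/ (a vowel) → -it → *vihodemait*.

vihodemait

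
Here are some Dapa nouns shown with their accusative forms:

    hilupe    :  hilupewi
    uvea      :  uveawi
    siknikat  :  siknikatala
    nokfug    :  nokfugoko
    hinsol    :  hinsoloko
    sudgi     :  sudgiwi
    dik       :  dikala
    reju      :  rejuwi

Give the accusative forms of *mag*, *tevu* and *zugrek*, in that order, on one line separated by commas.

magoko, tevuwi, zugrekala

The pattern is voicing of the final sound: -ala when the stem ends in a voiceless consonant (*siknikat*, *dik*); -oko when the stem ends in a voiced consonant (*nokfug*, *hinsol*); -wi when the stem ends in a vowel (*hilupe*, *uvea*, *sudgi*, *reju*).
Since the final sound of *mag* is /g/ (a voiced consonant), it takes -oko, giving *magoko*.
*tevu* — final sound /u/ (a vowel) → -wi → *tevuwi*.
The final sound of *zugrek* is /k/, which is a voiceless consonant, so the suffix is -ala, giving *zugrekala*.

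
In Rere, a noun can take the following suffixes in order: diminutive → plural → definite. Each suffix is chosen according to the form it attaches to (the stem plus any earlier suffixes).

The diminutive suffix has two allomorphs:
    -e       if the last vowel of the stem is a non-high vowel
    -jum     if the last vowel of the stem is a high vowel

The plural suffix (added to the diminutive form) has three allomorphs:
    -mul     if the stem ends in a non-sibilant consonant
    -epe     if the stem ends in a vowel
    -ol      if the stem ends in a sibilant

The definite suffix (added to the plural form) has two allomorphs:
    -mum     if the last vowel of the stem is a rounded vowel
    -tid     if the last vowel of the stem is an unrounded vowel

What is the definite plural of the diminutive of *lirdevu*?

lirdevujummulmum

Since the last vowel of *lirdevu* is /u/ (a high vowel), it takes -jum, giving *lirdevujum*.
The diminutive form *lirdevujum*: final sound = /m/, a non-sibilant consonant → -mul → *lirdevujummul*.
The last vowel of the plural form *lirdevujummul* is /u/, which is a rounded vowel, so the definite suffix is -mum, giving *lirdevujummulmum*.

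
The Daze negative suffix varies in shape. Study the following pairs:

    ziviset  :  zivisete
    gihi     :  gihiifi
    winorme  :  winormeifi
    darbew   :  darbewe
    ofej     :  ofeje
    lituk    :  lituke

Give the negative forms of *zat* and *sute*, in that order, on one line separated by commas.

The pattern is consonant vs. vowel: -e when the stem ends in a consonant (*ziviset*, *darbew*, *ofej*, *lituk*); -ifi when the stem ends in a vowel (*gihi*, *winorme*).
*zat*: final sound = /t/, a consonant → -e → *zate*.
*sute* — final sound /e/ (a vowel) → -ifi → *suteifi*.

zate, suteifi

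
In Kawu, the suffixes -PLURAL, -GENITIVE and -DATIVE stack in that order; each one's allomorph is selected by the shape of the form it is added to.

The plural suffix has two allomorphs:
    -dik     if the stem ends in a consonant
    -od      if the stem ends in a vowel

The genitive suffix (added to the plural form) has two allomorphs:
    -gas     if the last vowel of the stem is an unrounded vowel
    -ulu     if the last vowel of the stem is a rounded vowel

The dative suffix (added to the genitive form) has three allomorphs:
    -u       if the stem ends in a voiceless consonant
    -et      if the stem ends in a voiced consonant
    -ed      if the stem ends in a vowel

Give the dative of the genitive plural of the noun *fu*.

fuodulued

*fu* — final sound /u/ (a vowel) → -od → *fuod*.
The plural form *fuod* — last vowel /o/ (a rounded vowel) → -ulu → *fuodulu*.
The final sound of the genitive form *fuodulu* is /u/, which is a vowel, so the dative suffix is -ed, giving *fuodulued*.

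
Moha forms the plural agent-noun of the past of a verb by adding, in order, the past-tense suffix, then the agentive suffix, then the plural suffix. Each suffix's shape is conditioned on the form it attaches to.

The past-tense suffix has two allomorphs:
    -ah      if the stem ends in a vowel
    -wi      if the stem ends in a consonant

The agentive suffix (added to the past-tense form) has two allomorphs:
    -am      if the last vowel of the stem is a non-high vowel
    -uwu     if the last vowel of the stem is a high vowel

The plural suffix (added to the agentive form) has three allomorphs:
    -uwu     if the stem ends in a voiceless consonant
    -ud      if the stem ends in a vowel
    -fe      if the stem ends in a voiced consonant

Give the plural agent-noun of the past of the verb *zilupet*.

*zilupet*: final sound = /t/, a consonant → -wi → *zilupetwi*.
The past-tense form *zilupetwi*: last vowel = /i/, a high vowel → -uwu → *zilupetwiuwu*.
The agentive form *zilupetwiuwu*: final sound = /u/, a vowel → -ud → *zilupetwiuwuud*.

zilupetwiuwuud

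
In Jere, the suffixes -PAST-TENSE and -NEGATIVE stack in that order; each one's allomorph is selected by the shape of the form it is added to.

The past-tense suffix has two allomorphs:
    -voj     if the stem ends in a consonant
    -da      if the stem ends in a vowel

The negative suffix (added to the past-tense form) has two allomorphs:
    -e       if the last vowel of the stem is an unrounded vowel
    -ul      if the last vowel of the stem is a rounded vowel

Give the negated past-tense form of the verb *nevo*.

nevodae

*nevo* — final sound /o/ (a vowel) → -da → *nevoda*.
Since the last vowel of the past-tense form *nevoda* is /a/ (an unrounded vowel), it takes -e, giving *nevodae*.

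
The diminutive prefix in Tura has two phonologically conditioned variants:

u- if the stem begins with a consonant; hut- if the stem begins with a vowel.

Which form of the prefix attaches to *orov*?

Since the first sound of *orov* is /o/ (a vowel), it takes hut-.

hut-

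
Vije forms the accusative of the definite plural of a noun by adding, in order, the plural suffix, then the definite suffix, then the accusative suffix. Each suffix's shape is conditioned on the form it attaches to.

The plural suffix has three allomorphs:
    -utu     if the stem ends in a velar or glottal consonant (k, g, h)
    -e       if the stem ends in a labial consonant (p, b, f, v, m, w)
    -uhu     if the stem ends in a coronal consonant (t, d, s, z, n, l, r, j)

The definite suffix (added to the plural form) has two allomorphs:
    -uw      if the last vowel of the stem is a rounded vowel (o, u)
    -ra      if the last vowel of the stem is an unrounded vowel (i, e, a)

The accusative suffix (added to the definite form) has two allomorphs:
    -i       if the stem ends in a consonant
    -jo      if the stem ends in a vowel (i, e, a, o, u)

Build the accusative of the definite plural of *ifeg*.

ifegutuuwi

*ifeg*: final consonant = /g/, velar/glottal → -utu → *ifegutu*.
The last vowel of the plural form *ifegutu* is /u/, which is a rounded vowel, so the definite suffix is -uw, giving *ifegutuuw*.
The definite form *ifegutuuw* — final sound /w/ (a consonant) → -i → *ifegutuuwi*.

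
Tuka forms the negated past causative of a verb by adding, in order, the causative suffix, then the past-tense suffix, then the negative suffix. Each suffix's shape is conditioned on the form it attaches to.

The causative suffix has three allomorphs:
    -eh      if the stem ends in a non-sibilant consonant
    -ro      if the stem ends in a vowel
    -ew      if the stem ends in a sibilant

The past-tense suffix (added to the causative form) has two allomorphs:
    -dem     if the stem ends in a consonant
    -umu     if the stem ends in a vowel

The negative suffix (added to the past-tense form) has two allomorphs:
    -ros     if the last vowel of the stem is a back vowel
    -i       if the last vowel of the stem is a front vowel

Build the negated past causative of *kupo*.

The final sound of *kupo* is /o/, which is a vowel, so the causative suffix is -ro, giving *kuporo*.
The final sound of the causative form *kuporo* is /o/, which is a vowel, so the past-tense suffix is -umu, giving *kuporoumu*.
Since the last vowel of the past-tense form *kuporoumu* is /u/ (a back vowel), it takes -ros, giving *kuporoumuros*.

kuporoumuros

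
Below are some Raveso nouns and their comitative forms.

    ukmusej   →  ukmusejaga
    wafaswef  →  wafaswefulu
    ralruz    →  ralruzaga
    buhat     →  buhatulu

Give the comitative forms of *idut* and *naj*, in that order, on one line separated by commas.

idutulu, najaga

Looking at the final consonant of each stem: -ulu when the stem ends in a voiceless consonant (*wafaswef*, *buhat*); -aga when the stem ends in a voiced consonant (*ukmusej*, *ralruz*).
Since the final consonant of *idut* is /t/ (voiceless), it takes -ulu, giving *idutulu*.
*naj* — final consonant /j/ (voiced) → -aga → *najaga*.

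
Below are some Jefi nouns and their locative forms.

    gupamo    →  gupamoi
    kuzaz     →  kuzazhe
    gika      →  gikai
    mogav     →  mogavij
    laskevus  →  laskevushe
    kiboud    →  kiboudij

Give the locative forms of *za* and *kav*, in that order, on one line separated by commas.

zai, kavij

The pattern is sibilance of the final sound: -he when the stem ends in a sibilant (*kuzaz*, *laskevus*); -ij when the stem ends in a non-sibilant consonant (*mogav*, *kiboud*); -i when the stem ends in a vowel (*gupamo*, *gika*).
The final sound of *za* is /a/, which is a vowel, so the suffix is -i, giving *zai*.
Since the final sound of *kav* is /v/ (a non-sibilant consonant), it takes -ij, giving *kavij*.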